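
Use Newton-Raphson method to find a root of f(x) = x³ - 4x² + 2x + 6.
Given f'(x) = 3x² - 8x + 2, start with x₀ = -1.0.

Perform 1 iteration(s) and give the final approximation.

f(x) = x³ - 4x² + 2x + 6
f'(x) = 3x² - 8x + 2
x₀ = -1.0

Newton-Raphson formula: x_{n+1} = x_n - f(x_n)/f'(x_n)

Iteration 1:
  f(-1.000000) = -1.000000
  f'(-1.000000) = 13.000000
  x_1 = -1.000000 - (-1.000000)/13.000000 = -0.923077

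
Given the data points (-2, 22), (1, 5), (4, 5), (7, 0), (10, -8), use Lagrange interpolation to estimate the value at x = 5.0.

Lagrange interpolation formula:
P(x) = Σ yᵢ × Lᵢ(x)
where Lᵢ(x) = Π_{j≠i} (x - xⱼ)/(xᵢ - xⱼ)

L_0(5.0) = (5.0 - 1)/(-2 - 1) × (5.0 - 4)/(-2 - 4) × (5.0 - 7)/(-2 - 7) × (5.0 - 10)/(-2 - 10) = 0.020576
L_1(5.0) = (5.0 - (-2))/(1 - (-2)) × (5.0 - 4)/(1 - 4) × (5.0 - 7)/(1 - 7) × (5.0 - 10)/(1 - 10) = -0.144033
L_2(5.0) = (5.0 - (-2))/(4 - (-2)) × (5.0 - 1)/(4 - 1) × (5.0 - 7)/(4 - 7) × (5.0 - 10)/(4 - 10) = 0.864198
L_3(5.0) = (5.0 - (-2))/(7 - (-2)) × (5.0 - 1)/(7 - 1) × (5.0 - 4)/(7 - 4) × (5.0 - 10)/(7 - 10) = 0.288066
L_4(5.0) = (5.0 - (-2))/(10 - (-2)) × (5.0 - 1)/(10 - 1) × (5.0 - 4)/(10 - 4) × (5.0 - 7)/(10 - 7) = -0.028807

P(5.0) = 22×L_0(5.0) + 5×L_1(5.0) + 5×L_2(5.0) + 0×L_3(5.0) + (-8)×L_4(5.0)
P(5.0) = 4.283951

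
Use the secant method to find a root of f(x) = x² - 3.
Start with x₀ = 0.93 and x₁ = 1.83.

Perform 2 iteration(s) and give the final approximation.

f(x) = x² - 3
x₀ = 0.93, x₁ = 1.83

Secant formula: x_{n+1} = x_n - f(x_n)(x_n - x_{n-1})/(f(x_n) - f(x_{n-1}))

Iteration 1:
  f(0.930000) = -2.135100
  f(1.830000) = 0.348900
  x_2 = 1.830000 - 0.348900×(1.830000 - 0.930000)/(0.348900 - (-2.135100))
       = 1.703587
Iteration 2:
  f(1.830000) = 0.348900
  f(1.703587) = -0.097791
  x_3 = 1.703587 - (-0.097791)×(1.703587 - 1.830000)/(-0.097791 - 0.348900)
       = 1.731262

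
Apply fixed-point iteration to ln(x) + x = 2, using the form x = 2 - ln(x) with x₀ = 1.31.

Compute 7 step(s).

Equation: ln(x) + x = 2
Fixed-point form: x = 2 - ln(x)
x₀ = 1.31

x_1 = g(1.310000) = 1.729973
x_2 = g(1.729973) = 1.451894
x_3 = g(1.451894) = 1.627131
x_4 = g(1.627131) = 1.513182
x_5 = g(1.513182) = 1.585785
x_6 = g(1.585785) = 1.538920
x_7 = g(1.538920) = 1.568919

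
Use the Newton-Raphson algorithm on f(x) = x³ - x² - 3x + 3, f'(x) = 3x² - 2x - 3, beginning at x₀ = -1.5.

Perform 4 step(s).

f(x) = x³ - x² - 3x + 3
f'(x) = 3x² - 2x - 3
x₀ = -1.5

Newton-Raphson formula: x_{n+1} = x_n - f(x_n)/f'(x_n)

Iteration 1:
  f(-1.500000) = 1.875000
  f'(-1.500000) = 6.750000
  x_1 = -1.500000 - 1.875000/6.750000 = -1.777778
Iteration 2:
  f(-1.777778) = -0.445816
  f'(-1.777778) = 10.037037
  x_2 = -1.777778 - (-0.445816)/10.037037 = -1.733361
Iteration 3:
  f(-1.733361) = -0.012407
  f'(-1.733361) = 9.480339
  x_3 = -1.733361 - (-0.012407)/9.480339 = -1.732052
Iteration 4:
  f(-1.732052) = -0.000011
  f'(-1.732052) = 9.464116
  x_4 = -1.732052 - (-0.000011)/9.464116 = -1.732051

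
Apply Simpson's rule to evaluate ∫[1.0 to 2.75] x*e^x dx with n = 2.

f(x) = x*e^x
a = 1.0, b = 2.75, n = 2
h = (b - a)/n = 0.875000

Simpson's rule: (h/3)[f(x₀) + 4f(x₁) + 2f(x₂) + ... + f(xₙ)]

x_0 = 1.0000, f(x_0) = 2.718282, coefficient = 1
x_1 = 1.8750, f(x_1) = 12.226536, coefficient = 4
x_2 = 2.7500, f(x_2) = 43.017238, coefficient = 1

I ≈ (0.875000/3) × 94.641663 = 27.603818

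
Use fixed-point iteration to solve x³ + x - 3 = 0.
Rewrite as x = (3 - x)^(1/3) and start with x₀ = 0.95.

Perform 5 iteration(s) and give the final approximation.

Equation: x³ + x - 3 = 0
Fixed-point form: x = (3 - x)^(1/3)
x₀ = 0.95

x_1 = g(0.950000) = 1.270334
x_2 = g(1.270334) = 1.200386
x_3 = g(1.200386) = 1.216354
x_4 = g(1.216354) = 1.212745
x_5 = g(1.212745) = 1.213563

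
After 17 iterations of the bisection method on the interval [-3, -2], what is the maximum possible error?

Bisection error bound: |error| ≤ (b-a)/2^n
|error| ≤ (-2 - (-3))/2^17 = 1/2^17
|error| ≤ 0.0000076294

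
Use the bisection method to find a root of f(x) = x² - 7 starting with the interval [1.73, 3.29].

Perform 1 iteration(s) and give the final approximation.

f(x) = x² - 7
Initial interval: [1.73, 3.29]

Iteration 1:
  c_1 = (1.730000 + 3.290000)/2 = 2.510000
  f(c_1) = f(2.510000) = -0.699900
  f(a) × f(c) ≥ 0, new interval: [2.510000, 3.290000]

After 1 iteration(s), the approximation is c_1 = 2.510000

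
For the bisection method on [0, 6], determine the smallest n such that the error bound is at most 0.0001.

We need (b-a)/2^n ≤ 0.0001
(6 - 0)/2^n ≤ 0.0001
6/2^n ≤ 0.0001
2^n ≥ 60000
n ≥ log₂(60000) = 15.87
n ≥ 16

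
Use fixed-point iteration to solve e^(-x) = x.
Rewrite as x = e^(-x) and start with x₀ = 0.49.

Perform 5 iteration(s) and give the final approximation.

Equation: e^(-x) = x
Fixed-point form: x = e^(-x)
x₀ = 0.49

x_1 = g(0.490000) = 0.612626
x_2 = g(0.612626) = 0.541926
x_3 = g(0.541926) = 0.581627
x_4 = g(0.581627) = 0.558988
x_5 = g(0.558988) = 0.571787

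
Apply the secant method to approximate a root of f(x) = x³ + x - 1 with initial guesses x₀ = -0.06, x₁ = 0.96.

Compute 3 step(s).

f(x) = x³ + x - 1
x₀ = -0.06, x₁ = 0.96

Secant formula: x_{n+1} = x_n - f(x_n)(x_n - x_{n-1})/(f(x_n) - f(x_{n-1}))

Iteration 1:
  f(-0.060000) = -1.060216
  f(0.960000) = 0.844736
  x_2 = 0.960000 - 0.844736×(0.960000 - (-0.060000))/(0.844736 - (-1.060216))
       = 0.507689
Iteration 2:
  f(0.960000) = 0.844736
  f(0.507689) = -0.361455
  x_3 = 0.507689 - (-0.361455)×(0.507689 - 0.960000)/(-0.361455 - 0.844736)
       = 0.643231
Iteration 3:
  f(0.507689) = -0.361455
  f(0.643231) = -0.090634
  x_4 = 0.643231 - (-0.090634)×(0.643231 - 0.507689)/(-0.090634 - (-0.361455))
       = 0.688592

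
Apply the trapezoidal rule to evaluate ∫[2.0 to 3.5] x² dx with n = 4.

f(x) = x²
a = 2.0, b = 3.5, n = 4
h = (b - a)/n = 0.375000

Trapezoidal rule: (h/2)[f(x₀) + 2f(x₁) + 2f(x₂) + ... + f(xₙ)]

x_0 = 2.0000, f(x_0) = 4.000000, coefficient = 1
x_1 = 2.3750, f(x_1) = 5.640625, coefficient = 2
x_2 = 2.7500, f(x_2) = 7.562500, coefficient = 2
x_3 = 3.1250, f(x_3) = 9.765625, coefficient = 2
x_4 = 3.5000, f(x_4) = 12.250000, coefficient = 1

I ≈ (0.375000/2) × 62.187500 = 11.660156
Exact value: 11.625000
Error: 0.035156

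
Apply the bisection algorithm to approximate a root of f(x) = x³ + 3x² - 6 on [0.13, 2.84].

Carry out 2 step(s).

f(x) = x³ + 3x² - 6
Initial interval: [0.13, 2.84]

Iteration 1:
  c_1 = (0.130000 + 2.840000)/2 = 1.485000
  f(c_1) = f(1.485000) = 3.890434
  f(a) × f(c) < 0, new interval: [0.130000, 1.485000]
Iteration 2:
  c_2 = (0.130000 + 1.485000)/2 = 0.807500
  f(c_2) = f(0.807500) = -3.517296
  f(a) × f(c) ≥ 0, new interval: [0.807500, 1.485000]

After 2 iteration(s), the approximation is c_2 = 0.807500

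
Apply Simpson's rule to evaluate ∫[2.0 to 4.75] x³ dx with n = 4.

f(x) = x³
a = 2.0, b = 4.75, n = 4
h = (b - a)/n = 0.687500

Simpson's rule: (h/3)[f(x₀) + 4f(x₁) + 2f(x₂) + ... + f(xₙ)]

x_0 = 2.0000, f(x_0) = 8.000000, coefficient = 1
x_1 = 2.6875, f(x_1) = 19.410889, coefficient = 4
x_2 = 3.3750, f(x_2) = 38.443359, coefficient = 2
x_3 = 4.0625, f(x_3) = 67.047119, coefficient = 4
x_4 = 4.7500, f(x_4) = 107.171875, coefficient = 1

I ≈ (0.687500/3) × 537.890625 = 123.266602
Exact value: 123.266602
Error: 0.000000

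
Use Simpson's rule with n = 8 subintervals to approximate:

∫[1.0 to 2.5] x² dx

f(x) = x²
a = 1.0, b = 2.5, n = 8
h = (b - a)/n = 0.187500

Simpson's rule: (h/3)[f(x₀) + 4f(x₁) + 2f(x₂) + ... + f(xₙ)]

x_0 = 1.0000, f(x_0) = 1.000000, coefficient = 1
x_1 = 1.1875, f(x_1) = 1.410156, coefficient = 4
x_2 = 1.3750, f(x_2) = 1.890625, coefficient = 2
x_3 = 1.5625, f(x_3) = 2.441406, coefficient = 4
x_4 = 1.7500, f(x_4) = 3.062500, coefficient = 2
x_5 = 1.9375, f(x_5) = 3.753906, coefficient = 4
x_6 = 2.1250, f(x_6) = 4.515625, coefficient = 2
x_7 = 2.3125, f(x_7) = 5.347656, coefficient = 4
x_8 = 2.5000, f(x_8) = 6.250000, coefficient = 1

I ≈ (0.187500/3) × 78.000000 = 4.875000
Exact value: 4.875000
Error: 0.000000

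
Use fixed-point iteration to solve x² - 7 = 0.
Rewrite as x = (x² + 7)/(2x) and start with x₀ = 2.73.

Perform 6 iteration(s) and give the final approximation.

Equation: x² - 7 = 0
Fixed-point form: x = (x² + 7)/(2x)
x₀ = 2.73

x_1 = g(2.730000) = 2.647051
x_2 = g(2.647051) = 2.645752
x_3 = g(2.645752) = 2.645751
x_4 = g(2.645751) = 2.645751
x_5 = g(2.645751) = 2.645751
x_6 = g(2.645751) = 2.645751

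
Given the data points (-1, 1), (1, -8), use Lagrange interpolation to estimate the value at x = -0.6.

Lagrange interpolation formula:
P(x) = Σ yᵢ × Lᵢ(x)
where Lᵢ(x) = Π_{j≠i} (x - xⱼ)/(xᵢ - xⱼ)

L_0(-0.6) = (-0.6 - 1)/(-1 - 1) = 0.800000
L_1(-0.6) = (-0.6 - (-1))/(1 - (-1)) = 0.200000

P(-0.6) = 1×L_0(-0.6) + (-8)×L_1(-0.6)
P(-0.6) = -0.800000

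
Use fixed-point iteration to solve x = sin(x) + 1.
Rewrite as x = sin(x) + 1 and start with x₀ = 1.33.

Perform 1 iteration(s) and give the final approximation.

Equation: x = sin(x) + 1
Fixed-point form: x = sin(x) + 1
x₀ = 1.33

x_1 = g(1.330000) = 1.971148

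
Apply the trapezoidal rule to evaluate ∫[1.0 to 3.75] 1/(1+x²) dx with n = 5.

f(x) = 1/(1+x²)
a = 1.0, b = 3.75, n = 5
h = (b - a)/n = 0.550000

Trapezoidal rule: (h/2)[f(x₀) + 2f(x₁) + 2f(x₂) + ... + f(xₙ)]

x_0 = 1.0000, f(x_0) = 0.500000, coefficient = 1
x_1 = 1.5500, f(x_1) = 0.293902, coefficient = 2
x_2 = 2.1000, f(x_2) = 0.184843, coefficient = 2
x_3 = 2.6500, f(x_3) = 0.124649, coefficient = 2
x_4 = 3.2000, f(x_4) = 0.088968, coefficient = 2
x_5 = 3.7500, f(x_5) = 0.066390, coefficient = 1

I ≈ (0.550000/2) × 1.951114 = 0.536556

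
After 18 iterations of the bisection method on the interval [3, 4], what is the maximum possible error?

Bisection error bound: |error| ≤ (b-a)/2^n
|error| ≤ (4 - 3)/2^18 = 1/2^18
|error| ≤ 0.0000038147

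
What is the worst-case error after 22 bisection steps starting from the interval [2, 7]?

Bisection error bound: |error| ≤ (b-a)/2^n
|error| ≤ (7 - 2)/2^22 = 5/2^22
|error| ≤ 0.0000011921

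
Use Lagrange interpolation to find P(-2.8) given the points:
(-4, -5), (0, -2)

Lagrange interpolation formula:
P(x) = Σ yᵢ × Lᵢ(x)
where Lᵢ(x) = Π_{j≠i} (x - xⱼ)/(xᵢ - xⱼ)

L_0(-2.8) = (-2.8 - 0)/(-4 - 0) = 0.700000
L_1(-2.8) = (-2.8 - (-4))/(0 - (-4)) = 0.300000

P(-2.8) = (-5)×L_0(-2.8) + (-2)×L_1(-2.8)
P(-2.8) = -4.100000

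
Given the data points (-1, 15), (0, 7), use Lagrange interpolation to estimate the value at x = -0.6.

Lagrange interpolation formula:
P(x) = Σ yᵢ × Lᵢ(x)
where Lᵢ(x) = Π_{j≠i} (x - xⱼ)/(xᵢ - xⱼ)

L_0(-0.6) = (-0.6 - 0)/(-1 - 0) = 0.600000
L_1(-0.6) = (-0.6 - (-1))/(0 - (-1)) = 0.400000

P(-0.6) = 15×L_0(-0.6) + 7×L_1(-0.6)
P(-0.6) = 11.800000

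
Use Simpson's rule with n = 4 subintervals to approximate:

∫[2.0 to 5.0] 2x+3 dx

f(x) = 2x+3
a = 2.0, b = 5.0, n = 4
h = (b - a)/n = 0.750000

Simpson's rule: (h/3)[f(x₀) + 4f(x₁) + 2f(x₂) + ... + f(xₙ)]

x_0 = 2.0000, f(x_0) = 7.000000, coefficient = 1
x_1 = 2.7500, f(x_1) = 8.500000, coefficient = 4
x_2 = 3.5000, f(x_2) = 10.000000, coefficient = 2
x_3 = 4.2500, f(x_3) = 11.500000, coefficient = 4
x_4 = 5.0000, f(x_4) = 13.000000, coefficient = 1

I ≈ (0.750000/3) × 120.000000 = 30.000000
Exact value: 30.000000
Error: 0.000000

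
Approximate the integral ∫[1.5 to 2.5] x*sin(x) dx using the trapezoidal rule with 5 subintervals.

f(x) = x*sin(x)
a = 1.5, b = 2.5, n = 5
h = (b - a)/n = 0.200000

Trapezoidal rule: (h/2)[f(x₀) + 2f(x₁) + 2f(x₂) + ... + f(xₙ)]

x_0 = 1.5000, f(x_0) = 1.496242, coefficient = 1
x_1 = 1.7000, f(x_1) = 1.685830, coefficient = 2
x_2 = 1.9000, f(x_2) = 1.797970, coefficient = 2
x_3 = 2.1000, f(x_3) = 1.812740, coefficient = 2
x_4 = 2.3000, f(x_4) = 1.715122, coefficient = 2
x_5 = 2.5000, f(x_5) = 1.496180, coefficient = 1

I ≈ (0.200000/2) × 17.015747 = 1.701575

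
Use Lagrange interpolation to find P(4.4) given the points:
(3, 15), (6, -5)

Lagrange interpolation formula:
P(x) = Σ yᵢ × Lᵢ(x)
where Lᵢ(x) = Π_{j≠i} (x - xⱼ)/(xᵢ - xⱼ)

L_0(4.4) = (4.4 - 6)/(3 - 6) = 0.533333
L_1(4.4) = (4.4 - 3)/(6 - 3) = 0.466667

P(4.4) = 15×L_0(4.4) + (-5)×L_1(4.4)
P(4.4) = 5.666667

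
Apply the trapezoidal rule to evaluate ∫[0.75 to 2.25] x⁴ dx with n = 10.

f(x) = x⁴
a = 0.75, b = 2.25, n = 10
h = (b - a)/n = 0.150000

Trapezoidal rule: (h/2)[f(x₀) + 2f(x₁) + 2f(x₂) + ... + f(xₙ)]

x_0 = 0.7500, f(x_0) = 0.316406, coefficient = 1
x_1 = 0.9000, f(x_1) = 0.656100, coefficient = 2
x_2 = 1.0500, f(x_2) = 1.215506, coefficient = 2
x_3 = 1.2000, f(x_3) = 2.073600, coefficient = 2
x_4 = 1.3500, f(x_4) = 3.321506, coefficient = 2
x_5 = 1.5000, f(x_5) = 5.062500, coefficient = 2
x_6 = 1.6500, f(x_6) = 7.412006, coefficient = 2
x_7 = 1.8000, f(x_7) = 10.497600, coefficient = 2
x_8 = 1.9500, f(x_8) = 14.459006, coefficient = 2
x_9 = 2.1000, f(x_9) = 19.448100, coefficient = 2
x_10 = 2.2500, f(x_10) = 25.628906, coefficient = 1

I ≈ (0.150000/2) × 154.237162 = 11.567787
Exact value: 11.485547
Error: 0.082240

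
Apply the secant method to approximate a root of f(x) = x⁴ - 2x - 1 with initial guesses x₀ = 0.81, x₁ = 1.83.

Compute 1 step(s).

f(x) = x⁴ - 2x - 1
x₀ = 0.81, x₁ = 1.83

Secant formula: x_{n+1} = x_n - f(x_n)(x_n - x_{n-1})/(f(x_n) - f(x_{n-1}))

Iteration 1:
  f(0.810000) = -2.189533
  f(1.830000) = 6.555131
  x_2 = 1.830000 - 6.555131×(1.830000 - 0.810000)/(6.555131 - (-2.189533))
       = 1.065393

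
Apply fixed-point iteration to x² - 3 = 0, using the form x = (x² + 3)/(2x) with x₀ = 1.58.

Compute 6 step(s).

Equation: x² - 3 = 0
Fixed-point form: x = (x² + 3)/(2x)
x₀ = 1.58

x_1 = g(1.580000) = 1.739367
x_2 = g(1.739367) = 1.732066
x_3 = g(1.732066) = 1.732051
x_4 = g(1.732051) = 1.732051
x_5 = g(1.732051) = 1.732051
x_6 = g(1.732051) = 1.732051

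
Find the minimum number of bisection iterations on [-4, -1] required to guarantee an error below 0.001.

We need (b-a)/2^n ≤ 0.001
(-1 - (-4))/2^n ≤ 0.001
3/2^n ≤ 0.001
2^n ≥ 3000
n ≥ log₂(3000) = 11.55
n ≥ 12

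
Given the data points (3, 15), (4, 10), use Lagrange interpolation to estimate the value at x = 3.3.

Lagrange interpolation formula:
P(x) = Σ yᵢ × Lᵢ(x)
where Lᵢ(x) = Π_{j≠i} (x - xⱼ)/(xᵢ - xⱼ)

L_0(3.3) = (3.3 - 4)/(3 - 4) = 0.700000
L_1(3.3) = (3.3 - 3)/(4 - 3) = 0.300000

P(3.3) = 15×L_0(3.3) + 10×L_1(3.3)
P(3.3) = 13.500000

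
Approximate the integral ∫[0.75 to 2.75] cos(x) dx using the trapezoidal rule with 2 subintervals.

f(x) = cos(x)
a = 0.75, b = 2.75, n = 2
h = (b - a)/n = 1.000000

Trapezoidal rule: (h/2)[f(x₀) + 2f(x₁) + 2f(x₂) + ... + f(xₙ)]

x_0 = 0.7500, f(x_0) = 0.731689, coefficient = 1
x_1 = 1.7500, f(x_1) = -0.178246, coefficient = 2
x_2 = 2.7500, f(x_2) = -0.924302, coefficient = 1

I ≈ (1.000000/2) × -0.549106 = -0.274553
Exact value: -0.299978
Error: 0.025425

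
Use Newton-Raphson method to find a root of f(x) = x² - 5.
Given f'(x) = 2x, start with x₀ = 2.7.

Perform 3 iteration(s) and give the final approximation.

f(x) = x² - 5
f'(x) = 2x
x₀ = 2.7

Newton-Raphson formula: x_{n+1} = x_n - f(x_n)/f'(x_n)

Iteration 1:
  f(2.700000) = 2.290000
  f'(2.700000) = 5.400000
  x_1 = 2.700000 - 2.290000/5.400000 = 2.275926
Iteration 2:
  f(2.275926) = 0.179839
  f'(2.275926) = 4.551852
  x_2 = 2.275926 - 0.179839/4.551852 = 2.236417
Iteration 3:
  f(2.236417) = 0.001561
  f'(2.236417) = 4.472834
  x_3 = 2.236417 - 0.001561/4.472834 = 2.236068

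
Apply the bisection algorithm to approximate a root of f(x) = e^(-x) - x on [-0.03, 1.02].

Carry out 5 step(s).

f(x) = e^(-x) - x
Initial interval: [-0.03, 1.02]

Iteration 1:
  c_1 = (-0.030000 + 1.020000)/2 = 0.495000
  f(c_1) = f(0.495000) = 0.114571
  f(a) × f(c) ≥ 0, new interval: [0.495000, 1.020000]
Iteration 2:
  c_2 = (0.495000 + 1.020000)/2 = 0.757500
  f(c_2) = f(0.757500) = -0.288663
  f(a) × f(c) < 0, new interval: [0.495000, 0.757500]
Iteration 3:
  c_3 = (0.495000 + 0.757500)/2 = 0.626250
  f(c_3) = f(0.626250) = -0.091657
  f(a) × f(c) < 0, new interval: [0.495000, 0.626250]
Iteration 4:
  c_4 = (0.495000 + 0.626250)/2 = 0.560625
  f(c_4) = f(0.560625) = 0.010227
  f(a) × f(c) ≥ 0, new interval: [0.560625, 0.626250]
Iteration 5:
  c_5 = (0.560625 + 0.626250)/2 = 0.593437
  f(c_5) = f(0.593437) = -0.041012
  f(a) × f(c) < 0, new interval: [0.560625, 0.593437]

After 5 iteration(s), the approximation is c_5 = 0.593437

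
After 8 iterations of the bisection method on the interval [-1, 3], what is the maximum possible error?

Bisection error bound: |error| ≤ (b-a)/2^n
|error| ≤ (3 - (-1))/2^8 = 4/2^8
|error| ≤ 0.0156250000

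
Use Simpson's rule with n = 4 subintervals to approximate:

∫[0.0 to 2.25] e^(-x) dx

f(x) = e^(-x)
a = 0.0, b = 2.25, n = 4
h = (b - a)/n = 0.562500

Simpson's rule: (h/3)[f(x₀) + 4f(x₁) + 2f(x₂) + ... + f(xₙ)]

x_0 = 0.0000, f(x_0) = 1.000000, coefficient = 1
x_1 = 0.5625, f(x_1) = 0.569783, coefficient = 4
x_2 = 1.1250, f(x_2) = 0.324652, coefficient = 2
x_3 = 1.6875, f(x_3) = 0.184981, coefficient = 4
x_4 = 2.2500, f(x_4) = 0.105399, coefficient = 1

I ≈ (0.562500/3) × 4.773761 = 0.895080
Exact value: 0.894601
Error: 0.000479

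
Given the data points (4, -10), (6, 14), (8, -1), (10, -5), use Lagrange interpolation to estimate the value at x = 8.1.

Lagrange interpolation formula:
P(x) = Σ yᵢ × Lᵢ(x)
where Lᵢ(x) = Π_{j≠i} (x - xⱼ)/(xᵢ - xⱼ)

L_0(8.1) = (8.1 - 6)/(4 - 6) × (8.1 - 8)/(4 - 8) × (8.1 - 10)/(4 - 10) = 0.008312
L_1(8.1) = (8.1 - 4)/(6 - 4) × (8.1 - 8)/(6 - 8) × (8.1 - 10)/(6 - 10) = -0.048687
L_2(8.1) = (8.1 - 4)/(8 - 4) × (8.1 - 6)/(8 - 6) × (8.1 - 10)/(8 - 10) = 1.022437
L_3(8.1) = (8.1 - 4)/(10 - 4) × (8.1 - 6)/(10 - 6) × (8.1 - 8)/(10 - 8) = 0.017937

P(8.1) = (-10)×L_0(8.1) + 14×L_1(8.1) + (-1)×L_2(8.1) + (-5)×L_3(8.1)
P(8.1) = -1.876875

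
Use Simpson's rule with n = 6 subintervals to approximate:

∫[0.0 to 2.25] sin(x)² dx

f(x) = sin(x)²
a = 0.0, b = 2.25, n = 6
h = (b - a)/n = 0.375000

Simpson's rule: (h/3)[f(x₀) + 4f(x₁) + 2f(x₂) + ... + f(xₙ)]

x_0 = 0.0000, f(x_0) = 0.000000, coefficient = 1
x_1 = 0.3750, f(x_1) = 0.134156, coefficient = 4
x_2 = 0.7500, f(x_2) = 0.464631, coefficient = 2
x_3 = 1.1250, f(x_3) = 0.814087, coefficient = 4
x_4 = 1.5000, f(x_4) = 0.994996, coefficient = 2
x_5 = 1.8750, f(x_5) = 0.910280, coefficient = 4
x_6 = 2.2500, f(x_6) = 0.605398, coefficient = 1

I ≈ (0.375000/3) × 10.958741 = 1.369843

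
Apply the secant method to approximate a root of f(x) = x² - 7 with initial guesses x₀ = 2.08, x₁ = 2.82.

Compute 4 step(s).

f(x) = x² - 7
x₀ = 2.08, x₁ = 2.82

Secant formula: x_{n+1} = x_n - f(x_n)(x_n - x_{n-1})/(f(x_n) - f(x_{n-1}))

Iteration 1:
  f(2.080000) = -2.673600
  f(2.820000) = 0.952400
  x_2 = 2.820000 - 0.952400×(2.820000 - 2.080000)/(0.952400 - (-2.673600))
       = 2.625633
Iteration 2:
  f(2.820000) = 0.952400
  f(2.625633) = -0.106053
  x_3 = 2.625633 - (-0.106053)×(2.625633 - 2.820000)/(-0.106053 - 0.952400)
       = 2.645108
Iteration 3:
  f(2.625633) = -0.106053
  f(2.645108) = -0.003406
  x_4 = 2.645108 - (-0.003406)×(2.645108 - 2.625633)/(-0.003406 - (-0.106053))
       = 2.645754
Iteration 4:
  f(2.645108) = -0.003406
  f(2.645754) = 0.000013
  x_5 = 2.645754 - 0.000013×(2.645754 - 2.645108)/(0.000013 - (-0.003406))
       = 2.645751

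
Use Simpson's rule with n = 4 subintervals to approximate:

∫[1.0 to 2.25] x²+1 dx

f(x) = x²+1
a = 1.0, b = 2.25, n = 4
h = (b - a)/n = 0.312500

Simpson's rule: (h/3)[f(x₀) + 4f(x₁) + 2f(x₂) + ... + f(xₙ)]

x_0 = 1.0000, f(x_0) = 2.000000, coefficient = 1
x_1 = 1.3125, f(x_1) = 2.722656, coefficient = 4
x_2 = 1.6250, f(x_2) = 3.640625, coefficient = 2
x_3 = 1.9375, f(x_3) = 4.753906, coefficient = 4
x_4 = 2.2500, f(x_4) = 6.062500, coefficient = 1

I ≈ (0.312500/3) × 45.250000 = 4.713542
Exact value: 4.713542
Error: 0.000000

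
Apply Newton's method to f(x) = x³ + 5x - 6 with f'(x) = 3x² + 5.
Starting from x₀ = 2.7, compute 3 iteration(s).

f(x) = x³ + 5x - 6
f'(x) = 3x² + 5
x₀ = 2.7

Newton-Raphson formula: x_{n+1} = x_n - f(x_n)/f'(x_n)

Iteration 1:
  f(2.700000) = 27.183000
  f'(2.700000) = 26.870000
  x_1 = 2.700000 - 27.183000/26.870000 = 1.688351
Iteration 2:
  f(1.688351) = 7.254453
  f'(1.688351) = 13.551591
  x_2 = 1.688351 - 7.254453/13.551591 = 1.153030
Iteration 3:
  f(1.153030) = 1.298080
  f'(1.153030) = 8.988436
  x_3 = 1.153030 - 1.298080/8.988436 = 1.008614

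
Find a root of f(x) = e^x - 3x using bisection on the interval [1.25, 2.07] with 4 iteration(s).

f(x) = e^x - 3x
Initial interval: [1.25, 2.07]

Iteration 1:
  c_1 = (1.250000 + 2.070000)/2 = 1.660000
  f(c_1) = f(1.660000) = 0.279311
  f(a) × f(c) < 0, new interval: [1.250000, 1.660000]
Iteration 2:
  c_2 = (1.250000 + 1.660000)/2 = 1.455000
  f(c_2) = f(1.455000) = -0.080517
  f(a) × f(c) ≥ 0, new interval: [1.455000, 1.660000]
Iteration 3:
  c_3 = (1.455000 + 1.660000)/2 = 1.557500
  f(c_3) = f(1.557500) = 0.074439
  f(a) × f(c) < 0, new interval: [1.455000, 1.557500]
Iteration 4:
  c_4 = (1.455000 + 1.557500)/2 = 1.506250
  f(c_4) = f(1.506250) = -0.008963
  f(a) × f(c) ≥ 0, new interval: [1.506250, 1.557500]

After 4 iteration(s), the approximation is c_4 = 1.506250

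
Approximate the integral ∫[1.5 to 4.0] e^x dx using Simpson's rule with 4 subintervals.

f(x) = e^x
a = 1.5, b = 4.0, n = 4
h = (b - a)/n = 0.625000

Simpson's rule: (h/3)[f(x₀) + 4f(x₁) + 2f(x₂) + ... + f(xₙ)]

x_0 = 1.5000, f(x_0) = 4.481689, coefficient = 1
x_1 = 2.1250, f(x_1) = 8.372897, coefficient = 4
x_2 = 2.7500, f(x_2) = 15.642632, coefficient = 2
x_3 = 3.3750, f(x_3) = 29.224284, coefficient = 4
x_4 = 4.0000, f(x_4) = 54.598150, coefficient = 1

I ≈ (0.625000/3) × 240.753828 = 50.157047
Exact value: 50.116461
Error: 0.040587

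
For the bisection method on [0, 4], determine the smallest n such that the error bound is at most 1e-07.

We need (b-a)/2^n ≤ 1e-07
(4 - 0)/2^n ≤ 1e-07
4/2^n ≤ 1e-07
2^n ≥ 40000000
n ≥ log₂(40000000) = 25.25
n ≥ 26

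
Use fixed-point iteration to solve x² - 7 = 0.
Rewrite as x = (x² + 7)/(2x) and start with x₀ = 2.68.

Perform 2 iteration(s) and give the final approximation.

Equation: x² - 7 = 0
Fixed-point form: x = (x² + 7)/(2x)
x₀ = 2.68

x_1 = g(2.680000) = 2.645970
x_2 = g(2.645970) = 2.645751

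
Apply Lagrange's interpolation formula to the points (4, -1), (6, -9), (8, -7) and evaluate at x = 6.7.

Lagrange interpolation formula:
P(x) = Σ yᵢ × Lᵢ(x)
where Lᵢ(x) = Π_{j≠i} (x - xⱼ)/(xᵢ - xⱼ)

L_0(6.7) = (6.7 - 6)/(4 - 6) × (6.7 - 8)/(4 - 8) = -0.113750
L_1(6.7) = (6.7 - 4)/(6 - 4) × (6.7 - 8)/(6 - 8) = 0.877500
L_2(6.7) = (6.7 - 4)/(8 - 4) × (6.7 - 6)/(8 - 6) = 0.236250

P(6.7) = (-1)×L_0(6.7) + (-9)×L_1(6.7) + (-7)×L_2(6.7)
P(6.7) = -9.437500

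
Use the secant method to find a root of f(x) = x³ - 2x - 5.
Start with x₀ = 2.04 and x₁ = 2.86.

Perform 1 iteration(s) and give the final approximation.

f(x) = x³ - 2x - 5
x₀ = 2.04, x₁ = 2.86

Secant formula: x_{n+1} = x_n - f(x_n)(x_n - x_{n-1})/(f(x_n) - f(x_{n-1}))

Iteration 1:
  f(2.040000) = -0.590336
  f(2.860000) = 12.673656
  x_2 = 2.860000 - 12.673656×(2.860000 - 2.040000)/(12.673656 - (-0.590336))
       = 2.076495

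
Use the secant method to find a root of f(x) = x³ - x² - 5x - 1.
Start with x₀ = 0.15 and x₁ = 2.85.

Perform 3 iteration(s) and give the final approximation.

f(x) = x³ - x² - 5x - 1
x₀ = 0.15, x₁ = 2.85

Secant formula: x_{n+1} = x_n - f(x_n)(x_n - x_{n-1})/(f(x_n) - f(x_{n-1}))

Iteration 1:
  f(0.150000) = -1.769125
  f(2.850000) = -0.223375
  x_2 = 2.850000 - (-0.223375)×(2.850000 - 0.150000)/(-0.223375 - (-1.769125))
       = 3.240175
Iteration 2:
  f(2.850000) = -0.223375
  f(3.240175) = 6.318120
  x_3 = 3.240175 - 6.318120×(3.240175 - 2.850000)/(6.318120 - (-0.223375))
       = 2.863323
Iteration 3:
  f(3.240175) = 6.318120
  f(2.863323) = -0.039934
  x_4 = 2.863323 - (-0.039934)×(2.863323 - 3.240175)/(-0.039934 - 6.318120)
       = 2.865690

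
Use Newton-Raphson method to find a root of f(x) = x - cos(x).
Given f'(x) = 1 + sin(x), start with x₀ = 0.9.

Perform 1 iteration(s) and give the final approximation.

f(x) = x - cos(x)
f'(x) = 1 + sin(x)
x₀ = 0.9

Newton-Raphson formula: x_{n+1} = x_n - f(x_n)/f'(x_n)

Iteration 1:
  f(0.900000) = 0.278390
  f'(0.900000) = 1.783327
  x_1 = 0.900000 - 0.278390/1.783327 = 0.743893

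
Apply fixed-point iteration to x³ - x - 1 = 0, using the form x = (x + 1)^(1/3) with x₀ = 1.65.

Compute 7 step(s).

Equation: x³ - x - 1 = 0
Fixed-point form: x = (x + 1)^(1/3)
x₀ = 1.65

x_1 = g(1.650000) = 1.383828
x_2 = g(1.383828) = 1.335852
x_3 = g(1.335852) = 1.326829
x_4 = g(1.326829) = 1.325119
x_5 = g(1.325119) = 1.324794
x_6 = g(1.324794) = 1.324732
x_7 = g(1.324732) = 1.324721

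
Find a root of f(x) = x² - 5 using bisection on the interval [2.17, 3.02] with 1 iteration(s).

f(x) = x² - 5
Initial interval: [2.17, 3.02]

Iteration 1:
  c_1 = (2.170000 + 3.020000)/2 = 2.595000
  f(c_1) = f(2.595000) = 1.734025
  f(a) × f(c) < 0, new interval: [2.170000, 2.595000]

After 1 iteration(s), the approximation is c_1 = 2.595000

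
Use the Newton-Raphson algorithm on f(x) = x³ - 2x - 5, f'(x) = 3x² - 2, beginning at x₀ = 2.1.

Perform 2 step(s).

f(x) = x³ - 2x - 5
f'(x) = 3x² - 2
x₀ = 2.1

Newton-Raphson formula: x_{n+1} = x_n - f(x_n)/f'(x_n)

Iteration 1:
  f(2.100000) = 0.061000
  f'(2.100000) = 11.230000
  x_1 = 2.100000 - 0.061000/11.230000 = 2.094568
Iteration 2:
  f(2.094568) = 0.000186
  f'(2.094568) = 11.161647
  x_2 = 2.094568 - 0.000186/11.161647 = 2.094551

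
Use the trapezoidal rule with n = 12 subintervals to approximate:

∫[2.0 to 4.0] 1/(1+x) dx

f(x) = 1/(1+x)
a = 2.0, b = 4.0, n = 12
h = (b - a)/n = 0.166667

Trapezoidal rule: (h/2)[f(x₀) + 2f(x₁) + 2f(x₂) + ... + f(xₙ)]

x_0 = 2.0000, f(x_0) = 0.333333, coefficient = 1
x_1 = 2.1667, f(x_1) = 0.315789, coefficient = 2
x_2 = 2.3333, f(x_2) = 0.300000, coefficient = 2
x_3 = 2.5000, f(x_3) = 0.285714, coefficient = 2
x_4 = 2.6667, f(x_4) = 0.272727, coefficient = 2
x_5 = 2.8333, f(x_5) = 0.260870, coefficient = 2
x_6 = 3.0000, f(x_6) = 0.250000, coefficient = 2
x_7 = 3.1667, f(x_7) = 0.240000, coefficient = 2
x_8 = 3.3333, f(x_8) = 0.230769, coefficient = 2
x_9 = 3.5000, f(x_9) = 0.222222, coefficient = 2
x_10 = 3.6667, f(x_10) = 0.214286, coefficient = 2
x_11 = 3.8333, f(x_11) = 0.206897, coefficient = 2
x_12 = 4.0000, f(x_12) = 0.200000, coefficient = 1

I ≈ (0.166667/2) × 6.131882 = 0.510990
Exact value: 0.510826
Error: 0.000165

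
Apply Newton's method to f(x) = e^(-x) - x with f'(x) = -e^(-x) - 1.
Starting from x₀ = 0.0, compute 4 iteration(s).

f(x) = e^(-x) - x
f'(x) = -e^(-x) - 1
x₀ = 0.0

Newton-Raphson formula: x_{n+1} = x_n - f(x_n)/f'(x_n)

Iteration 1:
  f(0.000000) = 1.000000
  f'(0.000000) = -2.000000
  x_1 = 0.000000 - 1.000000/(-2.000000) = 0.500000
Iteration 2:
  f(0.500000) = 0.106531
  f'(0.500000) = -1.606531
  x_2 = 0.500000 - 0.106531/(-1.606531) = 0.566311
Iteration 3:
  f(0.566311) = 0.001305
  f'(0.566311) = -1.567616
  x_3 = 0.566311 - 0.001305/(-1.567616) = 0.567143
Iteration 4:
  f(0.567143) = 0.000000
  f'(0.567143) = -1.567143
  x_4 = 0.567143 - 0.000000/(-1.567143) = 0.567143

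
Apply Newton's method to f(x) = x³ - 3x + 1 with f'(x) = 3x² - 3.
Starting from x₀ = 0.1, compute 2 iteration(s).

f(x) = x³ - 3x + 1
f'(x) = 3x² - 3
x₀ = 0.1

Newton-Raphson formula: x_{n+1} = x_n - f(x_n)/f'(x_n)

Iteration 1:
  f(0.100000) = 0.701000
  f'(0.100000) = -2.970000
  x_1 = 0.100000 - 0.701000/(-2.970000) = 0.336027
Iteration 2:
  f(0.336027) = 0.029861
  f'(0.336027) = -2.661258
  x_2 = 0.336027 - 0.029861/(-2.661258) = 0.347248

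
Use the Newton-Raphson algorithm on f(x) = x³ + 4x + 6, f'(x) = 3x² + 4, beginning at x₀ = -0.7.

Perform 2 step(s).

f(x) = x³ + 4x + 6
f'(x) = 3x² + 4
x₀ = -0.7

Newton-Raphson formula: x_{n+1} = x_n - f(x_n)/f'(x_n)

Iteration 1:
  f(-0.700000) = 2.857000
  f'(-0.700000) = 5.470000
  x_1 = -0.700000 - 2.857000/5.470000 = -1.222303
Iteration 2:
  f(-1.222303) = -0.715367
  f'(-1.222303) = 8.482077
  x_2 = -1.222303 - (-0.715367)/8.482077 = -1.137965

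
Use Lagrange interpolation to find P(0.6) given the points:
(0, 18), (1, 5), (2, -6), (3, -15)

Lagrange interpolation formula:
P(x) = Σ yᵢ × Lᵢ(x)
where Lᵢ(x) = Π_{j≠i} (x - xⱼ)/(xᵢ - xⱼ)

L_0(0.6) = (0.6 - 1)/(0 - 1) × (0.6 - 2)/(0 - 2) × (0.6 - 3)/(0 - 3) = 0.224000
L_1(0.6) = (0.6 - 0)/(1 - 0) × (0.6 - 2)/(1 - 2) × (0.6 - 3)/(1 - 3) = 1.008000
L_2(0.6) = (0.6 - 0)/(2 - 0) × (0.6 - 1)/(2 - 1) × (0.6 - 3)/(2 - 3) = -0.288000
L_3(0.6) = (0.6 - 0)/(3 - 0) × (0.6 - 1)/(3 - 1) × (0.6 - 2)/(3 - 2) = 0.056000

P(0.6) = 18×L_0(0.6) + 5×L_1(0.6) + (-6)×L_2(0.6) + (-15)×L_3(0.6)
P(0.6) = 9.960000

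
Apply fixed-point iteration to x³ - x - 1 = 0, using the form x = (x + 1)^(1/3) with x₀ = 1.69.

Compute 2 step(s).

Equation: x³ - x - 1 = 0
Fixed-point form: x = (x + 1)^(1/3)
x₀ = 1.69

x_1 = g(1.690000) = 1.390755
x_2 = g(1.390755) = 1.337145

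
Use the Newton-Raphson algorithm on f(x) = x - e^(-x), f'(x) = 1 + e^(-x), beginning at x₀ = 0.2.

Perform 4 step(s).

f(x) = x - e^(-x)
f'(x) = 1 + e^(-x)
x₀ = 0.2

Newton-Raphson formula: x_{n+1} = x_n - f(x_n)/f'(x_n)

Iteration 1:
  f(0.200000) = -0.618731
  f'(0.200000) = 1.818731
  x_1 = 0.200000 - (-0.618731)/1.818731 = 0.540199
Iteration 2:
  f(0.540199) = -0.042433
  f'(0.540199) = 1.582632
  x_2 = 0.540199 - (-0.042433)/1.582632 = 0.567011
Iteration 3:
  f(0.567011) = -0.000208
  f'(0.567011) = 1.567218
  x_3 = 0.567011 - (-0.000208)/1.567218 = 0.567143
Iteration 4:
  f(0.567143) = 0.000000
  f'(0.567143) = 1.567143
  x_4 = 0.567143 - 0.000000/1.567143 = 0.567143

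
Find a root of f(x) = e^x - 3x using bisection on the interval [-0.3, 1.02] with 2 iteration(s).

f(x) = e^x - 3x
Initial interval: [-0.3, 1.02]

Iteration 1:
  c_1 = (-0.300000 + 1.020000)/2 = 0.360000
  f(c_1) = f(0.360000) = 0.353329
  f(a) × f(c) ≥ 0, new interval: [0.360000, 1.020000]
Iteration 2:
  c_2 = (0.360000 + 1.020000)/2 = 0.690000
  f(c_2) = f(0.690000) = -0.076284
  f(a) × f(c) < 0, new interval: [0.360000, 0.690000]

After 2 iteration(s), the approximation is c_2 = 0.690000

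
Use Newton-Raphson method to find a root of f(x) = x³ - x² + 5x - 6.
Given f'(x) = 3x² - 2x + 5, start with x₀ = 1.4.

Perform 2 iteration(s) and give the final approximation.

f(x) = x³ - x² + 5x - 6
f'(x) = 3x² - 2x + 5
x₀ = 1.4

Newton-Raphson formula: x_{n+1} = x_n - f(x_n)/f'(x_n)

Iteration 1:
  f(1.400000) = 1.784000
  f'(1.400000) = 8.080000
  x_1 = 1.400000 - 1.784000/8.080000 = 1.179208
Iteration 2:
  f(1.179208) = 0.145234
  f'(1.179208) = 6.813178
  x_2 = 1.179208 - 0.145234/6.813178 = 1.157891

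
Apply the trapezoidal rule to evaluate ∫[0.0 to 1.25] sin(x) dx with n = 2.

f(x) = sin(x)
a = 0.0, b = 1.25, n = 2
h = (b - a)/n = 0.625000

Trapezoidal rule: (h/2)[f(x₀) + 2f(x₁) + 2f(x₂) + ... + f(xₙ)]

x_0 = 0.0000, f(x_0) = 0.000000, coefficient = 1
x_1 = 0.6250, f(x_1) = 0.585097, coefficient = 2
x_2 = 1.2500, f(x_2) = 0.948985, coefficient = 1

I ≈ (0.625000/2) × 2.119179 = 0.662243
Exact value: 0.684678
Error: 0.022434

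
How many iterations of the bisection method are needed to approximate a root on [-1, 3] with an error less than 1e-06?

We need (b-a)/2^n ≤ 1e-06
(3 - (-1))/2^n ≤ 1e-06
4/2^n ≤ 1e-06
2^n ≥ 4000000
n ≥ log₂(4000000) = 21.93
n ≥ 22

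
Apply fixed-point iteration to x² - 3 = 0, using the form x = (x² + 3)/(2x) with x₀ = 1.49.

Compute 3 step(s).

Equation: x² - 3 = 0
Fixed-point form: x = (x² + 3)/(2x)
x₀ = 1.49

x_1 = g(1.490000) = 1.751711
x_2 = g(1.751711) = 1.732161
x_3 = g(1.732161) = 1.732051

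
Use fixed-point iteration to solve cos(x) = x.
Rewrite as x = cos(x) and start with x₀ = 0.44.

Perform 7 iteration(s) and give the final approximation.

Equation: cos(x) = x
Fixed-point form: x = cos(x)
x₀ = 0.44

x_1 = g(0.440000) = 0.904752
x_2 = g(0.904752) = 0.617881
x_3 = g(0.617881) = 0.815108
x_4 = g(0.815108) = 0.685790
x_5 = g(0.685790) = 0.773919
x_6 = g(0.773919) = 0.715177
x_7 = g(0.715177) = 0.754977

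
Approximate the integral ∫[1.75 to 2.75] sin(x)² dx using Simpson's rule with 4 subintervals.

f(x) = sin(x)²
a = 1.75, b = 2.75, n = 4
h = (b - a)/n = 0.250000

Simpson's rule: (h/3)[f(x₀) + 4f(x₁) + 2f(x₂) + ... + f(xₙ)]

x_0 = 1.7500, f(x_0) = 0.968228, coefficient = 1
x_1 = 2.0000, f(x_1) = 0.826822, coefficient = 4
x_2 = 2.2500, f(x_2) = 0.605398, coefficient = 2
x_3 = 2.5000, f(x_3) = 0.358169, coefficient = 4
x_4 = 2.7500, f(x_4) = 0.145665, coefficient = 1

I ≈ (0.250000/3) × 7.064652 = 0.588721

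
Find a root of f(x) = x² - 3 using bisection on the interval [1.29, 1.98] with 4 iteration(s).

f(x) = x² - 3
Initial interval: [1.29, 1.98]

Iteration 1:
  c_1 = (1.290000 + 1.980000)/2 = 1.635000
  f(c_1) = f(1.635000) = -0.326775
  f(a) × f(c) ≥ 0, new interval: [1.635000, 1.980000]
Iteration 2:
  c_2 = (1.635000 + 1.980000)/2 = 1.807500
  f(c_2) = f(1.807500) = 0.267056
  f(a) × f(c) < 0, new interval: [1.635000, 1.807500]
Iteration 3:
  c_3 = (1.635000 + 1.807500)/2 = 1.721250
  f(c_3) = f(1.721250) = -0.037298
  f(a) × f(c) ≥ 0, new interval: [1.721250, 1.807500]
Iteration 4:
  c_4 = (1.721250 + 1.807500)/2 = 1.764375
  f(c_4) = f(1.764375) = 0.113019
  f(a) × f(c) < 0, new interval: [1.721250, 1.764375]

After 4 iteration(s), the approximation is c_4 = 1.764375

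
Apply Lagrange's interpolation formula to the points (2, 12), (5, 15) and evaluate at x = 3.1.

Lagrange interpolation formula:
P(x) = Σ yᵢ × Lᵢ(x)
where Lᵢ(x) = Π_{j≠i} (x - xⱼ)/(xᵢ - xⱼ)

L_0(3.1) = (3.1 - 5)/(2 - 5) = 0.633333
L_1(3.1) = (3.1 - 2)/(5 - 2) = 0.366667

P(3.1) = 12×L_0(3.1) + 15×L_1(3.1)
P(3.1) = 13.100000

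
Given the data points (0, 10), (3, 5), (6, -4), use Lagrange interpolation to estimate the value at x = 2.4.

Lagrange interpolation formula:
P(x) = Σ yᵢ × Lᵢ(x)
where Lᵢ(x) = Π_{j≠i} (x - xⱼ)/(xᵢ - xⱼ)

L_0(2.4) = (2.4 - 3)/(0 - 3) × (2.4 - 6)/(0 - 6) = 0.120000
L_1(2.4) = (2.4 - 0)/(3 - 0) × (2.4 - 6)/(3 - 6) = 0.960000
L_2(2.4) = (2.4 - 0)/(6 - 0) × (2.4 - 3)/(6 - 3) = -0.080000

P(2.4) = 10×L_0(2.4) + 5×L_1(2.4) + (-4)×L_2(2.4)
P(2.4) = 6.320000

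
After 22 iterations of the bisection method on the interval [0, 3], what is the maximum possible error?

Bisection error bound: |error| ≤ (b-a)/2^n
|error| ≤ (3 - 0)/2^22 = 3/2^22
|error| ≤ 0.0000007153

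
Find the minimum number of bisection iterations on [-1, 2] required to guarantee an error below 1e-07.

We need (b-a)/2^n ≤ 1e-07
(2 - (-1))/2^n ≤ 1e-07
3/2^n ≤ 1e-07
2^n ≥ 30000000
n ≥ log₂(30000000) = 24.84
n ≥ 25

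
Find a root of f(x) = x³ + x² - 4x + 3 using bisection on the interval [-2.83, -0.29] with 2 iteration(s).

f(x) = x³ + x² - 4x + 3
Initial interval: [-2.83, -0.29]

Iteration 1:
  c_1 = (-2.830000 + (-0.290000))/2 = -1.560000
  f(c_1) = f(-1.560000) = 7.877184
  f(a) × f(c) < 0, new interval: [-2.830000, -1.560000]
Iteration 2:
  c_2 = (-2.830000 + (-1.560000))/2 = -2.195000
  f(c_2) = f(-2.195000) = 6.022460
  f(a) × f(c) < 0, new interval: [-2.830000, -2.195000]

After 2 iteration(s), the approximation is c_2 = -2.195000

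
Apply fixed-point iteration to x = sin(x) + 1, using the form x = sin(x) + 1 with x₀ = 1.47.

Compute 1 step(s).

Equation: x = sin(x) + 1
Fixed-point form: x = sin(x) + 1
x₀ = 1.47

x_1 = g(1.470000) = 1.994924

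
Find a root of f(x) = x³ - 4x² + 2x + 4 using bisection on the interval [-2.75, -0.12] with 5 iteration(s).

f(x) = x³ - 4x² + 2x + 4
Initial interval: [-2.75, -0.12]

Iteration 1:
  c_1 = (-2.750000 + (-0.120000))/2 = -1.435000
  f(c_1) = f(-1.435000) = -10.061888
  f(a) × f(c) ≥ 0, new interval: [-1.435000, -0.120000]
Iteration 2:
  c_2 = (-1.435000 + (-0.120000))/2 = -0.777500
  f(c_2) = f(-0.777500) = -0.443029
  f(a) × f(c) ≥ 0, new interval: [-0.777500, -0.120000]
Iteration 3:
  c_3 = (-0.777500 + (-0.120000))/2 = -0.448750
  f(c_3) = f(-0.448750) = 2.206626
  f(a) × f(c) < 0, new interval: [-0.777500, -0.448750]
Iteration 4:
  c_4 = (-0.777500 + (-0.448750))/2 = -0.613125
  f(c_4) = f(-0.613125) = 1.039574
  f(a) × f(c) < 0, new interval: [-0.777500, -0.613125]
Iteration 5:
  c_5 = (-0.777500 + (-0.613125))/2 = -0.695312
  f(c_5) = f(-0.695312) = 0.339382
  f(a) × f(c) < 0, new interval: [-0.777500, -0.695312]

After 5 iteration(s), the approximation is c_5 = -0.695312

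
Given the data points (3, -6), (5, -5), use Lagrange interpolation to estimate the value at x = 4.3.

Lagrange interpolation formula:
P(x) = Σ yᵢ × Lᵢ(x)
where Lᵢ(x) = Π_{j≠i} (x - xⱼ)/(xᵢ - xⱼ)

L_0(4.3) = (4.3 - 5)/(3 - 5) = 0.350000
L_1(4.3) = (4.3 - 3)/(5 - 3) = 0.650000

P(4.3) = (-6)×L_0(4.3) + (-5)×L_1(4.3)
P(4.3) = -5.350000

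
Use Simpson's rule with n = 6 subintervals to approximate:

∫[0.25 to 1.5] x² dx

f(x) = x²
a = 0.25, b = 1.5, n = 6
h = (b - a)/n = 0.208333

Simpson's rule: (h/3)[f(x₀) + 4f(x₁) + 2f(x₂) + ... + f(xₙ)]

x_0 = 0.2500, f(x_0) = 0.062500, coefficient = 1
x_1 = 0.4583, f(x_1) = 0.210069, coefficient = 4
x_2 = 0.6667, f(x_2) = 0.444444, coefficient = 2
x_3 = 0.8750, f(x_3) = 0.765625, coefficient = 4
x_4 = 1.0833, f(x_4) = 1.173611, coefficient = 2
x_5 = 1.2917, f(x_5) = 1.668403, coefficient = 4
x_6 = 1.5000, f(x_6) = 2.250000, coefficient = 1

I ≈ (0.208333/3) × 16.125000 = 1.119792
Exact value: 1.119792
Error: 0.000000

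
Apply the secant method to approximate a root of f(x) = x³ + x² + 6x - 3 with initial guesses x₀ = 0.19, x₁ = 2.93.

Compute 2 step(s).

f(x) = x³ + x² + 6x - 3
x₀ = 0.19, x₁ = 2.93

Secant formula: x_{n+1} = x_n - f(x_n)(x_n - x_{n-1})/(f(x_n) - f(x_{n-1}))

Iteration 1:
  f(0.190000) = -1.817041
  f(2.930000) = 48.318657
  x_2 = 2.930000 - 48.318657×(2.930000 - 0.190000)/(48.318657 - (-1.817041))
       = 0.289304
Iteration 2:
  f(2.930000) = 48.318657
  f(0.289304) = -1.156263
  x_3 = 0.289304 - (-1.156263)×(0.289304 - 2.930000)/(-1.156263 - 48.318657)
       = 0.351019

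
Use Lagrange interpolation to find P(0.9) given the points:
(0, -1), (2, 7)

Lagrange interpolation formula:
P(x) = Σ yᵢ × Lᵢ(x)
where Lᵢ(x) = Π_{j≠i} (x - xⱼ)/(xᵢ - xⱼ)

L_0(0.9) = (0.9 - 2)/(0 - 2) = 0.550000
L_1(0.9) = (0.9 - 0)/(2 - 0) = 0.450000

P(0.9) = (-1)×L_0(0.9) + 7×L_1(0.9)
P(0.9) = 2.600000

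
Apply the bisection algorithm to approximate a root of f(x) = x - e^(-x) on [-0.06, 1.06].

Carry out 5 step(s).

f(x) = x - e^(-x)
Initial interval: [-0.06, 1.06]

Iteration 1:
  c_1 = (-0.060000 + 1.060000)/2 = 0.500000
  f(c_1) = f(0.500000) = -0.106531
  f(a) × f(c) ≥ 0, new interval: [0.500000, 1.060000]
Iteration 2:
  c_2 = (0.500000 + 1.060000)/2 = 0.780000
  f(c_2) = f(0.780000) = 0.321594
  f(a) × f(c) < 0, new interval: [0.500000, 0.780000]
Iteration 3:
  c_3 = (0.500000 + 0.780000)/2 = 0.640000
  f(c_3) = f(0.640000) = 0.112708
  f(a) × f(c) < 0, new interval: [0.500000, 0.640000]
Iteration 4:
  c_4 = (0.500000 + 0.640000)/2 = 0.570000
  f(c_4) = f(0.570000) = 0.004475
  f(a) × f(c) < 0, new interval: [0.500000, 0.570000]
Iteration 5:
  c_5 = (0.500000 + 0.570000)/2 = 0.535000
  f(c_5) = f(0.535000) = -0.050669
  f(a) × f(c) ≥ 0, new interval: [0.535000, 0.570000]

After 5 iteration(s), the approximation is c_5 = 0.535000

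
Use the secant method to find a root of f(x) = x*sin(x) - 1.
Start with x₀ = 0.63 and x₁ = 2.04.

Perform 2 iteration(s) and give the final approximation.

f(x) = x*sin(x) - 1
x₀ = 0.63, x₁ = 2.04

Secant formula: x_{n+1} = x_n - f(x_n)(x_n - x_{n-1})/(f(x_n) - f(x_{n-1}))

Iteration 1:
  f(0.630000) = -0.628839
  f(2.040000) = 0.819534
  x_2 = 2.040000 - 0.819534×(2.040000 - 0.630000)/(0.819534 - (-0.628839))
       = 1.242178
Iteration 2:
  f(2.040000) = 0.819534
  f(1.242178) = 0.175708
  x_3 = 1.242178 - 0.175708×(1.242178 - 2.040000)/(0.175708 - 0.819534)
       = 1.024442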